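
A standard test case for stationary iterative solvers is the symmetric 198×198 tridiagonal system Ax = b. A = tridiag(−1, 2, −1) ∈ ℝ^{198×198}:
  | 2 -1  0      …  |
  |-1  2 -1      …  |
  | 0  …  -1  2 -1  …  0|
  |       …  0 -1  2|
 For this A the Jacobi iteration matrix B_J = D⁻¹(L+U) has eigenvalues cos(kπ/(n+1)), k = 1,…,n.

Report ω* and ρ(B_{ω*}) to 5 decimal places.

ω* = 1.96892, ρ_SOR = 0.96892

ρ_J = max_k |cos(kπ/199)| = cos(π/199) = 0.99988
root = sin(π/199) = 0.015786  (since 1−cos² = sin²).
Then 2/(1+√(1−ρ_J²)) = 2/(1+0.015786); ω* = 2/1.015786 = 1.96892.
ρ(B_{ω*}) = ω*−1 = 0.96892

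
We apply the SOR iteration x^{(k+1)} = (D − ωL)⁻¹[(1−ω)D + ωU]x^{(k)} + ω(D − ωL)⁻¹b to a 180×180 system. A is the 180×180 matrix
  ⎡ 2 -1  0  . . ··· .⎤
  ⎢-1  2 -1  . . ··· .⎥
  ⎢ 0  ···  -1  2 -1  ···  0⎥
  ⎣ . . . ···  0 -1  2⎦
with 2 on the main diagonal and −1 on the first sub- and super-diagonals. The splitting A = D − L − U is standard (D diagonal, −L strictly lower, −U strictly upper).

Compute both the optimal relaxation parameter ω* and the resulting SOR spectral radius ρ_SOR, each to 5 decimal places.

ω* = 1.96588, ρ_SOR = 0.96588

ρ_J = max_k |cos(kπ/181)| = cos(π/181) = 0.99985
root = sin(π/181) = 0.017356  (since 1−cos² = sin²).
Then 2/(1+√(1−ρ_J²)) = 2/(1+0.017356); ω* = 2/1.017356 = 1.96588.
At ω = 1.96588 every |λ(B_ω)| = ω−1, so ρ_SOR = 0.96588.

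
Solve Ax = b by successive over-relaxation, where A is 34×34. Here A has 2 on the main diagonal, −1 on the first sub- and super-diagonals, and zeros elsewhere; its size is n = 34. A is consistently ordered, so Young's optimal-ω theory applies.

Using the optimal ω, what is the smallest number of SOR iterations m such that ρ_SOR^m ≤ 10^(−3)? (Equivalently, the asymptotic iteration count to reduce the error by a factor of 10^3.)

n=34: λ(B_J) = 1 − λ(A)/2 = cos(kπ/35); k=1 gives ρ_J = 0.9959743.
√(1−ρ_J²) simplifies to sin(π/35) = 0.0896393.
ω* = 2 / (1 + 0.0896393) = 2 / 1.0896393 ≈ 1.8354698.
[ρ_SOR] ω* − 1 = 0.8354698.
m ≥ 3·ln10 / (−ln 0.8354698) = 38.427; smallest integer m = 39.

m = 39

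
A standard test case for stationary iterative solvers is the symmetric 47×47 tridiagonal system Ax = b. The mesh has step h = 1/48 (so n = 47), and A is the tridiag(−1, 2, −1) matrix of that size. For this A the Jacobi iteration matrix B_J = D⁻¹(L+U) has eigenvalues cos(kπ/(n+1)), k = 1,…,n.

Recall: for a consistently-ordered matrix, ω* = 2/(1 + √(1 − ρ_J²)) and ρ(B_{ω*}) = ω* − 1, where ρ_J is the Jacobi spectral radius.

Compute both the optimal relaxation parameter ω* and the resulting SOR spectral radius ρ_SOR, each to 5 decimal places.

ω* = 1.87722, ρ_SOR = 0.87722

spectrum of D⁻¹(L+U) = {cos(kπ/48) : 1≤k≤47}; ρ_J = cos(π/48) = 0.99786.
root = sin(π/48) = 0.065403  (since 1−cos² = sin²).
Then 2/(1+√(1−ρ_J²)) = 2/(1+0.065403); ω* = 2/1.065403 = 1.87722.
[ρ_SOR] ω* − 1 = 0.87722.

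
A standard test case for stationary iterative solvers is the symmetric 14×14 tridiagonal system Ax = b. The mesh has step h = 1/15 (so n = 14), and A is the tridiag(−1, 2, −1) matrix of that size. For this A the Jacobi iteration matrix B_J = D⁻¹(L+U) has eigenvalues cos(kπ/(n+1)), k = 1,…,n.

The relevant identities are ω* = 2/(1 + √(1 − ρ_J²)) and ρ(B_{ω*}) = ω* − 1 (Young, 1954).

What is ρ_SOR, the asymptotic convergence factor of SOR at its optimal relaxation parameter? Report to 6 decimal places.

ρ_SOR = 0.655750

n=14: λ(B_J) = 1 − λ(A)/2 = cos(kπ/15); k=1 gives ρ_J = 0.978148.
√(1 − cos²(π/15)) = sin(π/15) ≈ 0.2079117.
So ω* = 2/1.2079117 = 1.655750 (Young).
Hence ρ(B_{ω*}) = 1.655750 − 1 = 0.655750.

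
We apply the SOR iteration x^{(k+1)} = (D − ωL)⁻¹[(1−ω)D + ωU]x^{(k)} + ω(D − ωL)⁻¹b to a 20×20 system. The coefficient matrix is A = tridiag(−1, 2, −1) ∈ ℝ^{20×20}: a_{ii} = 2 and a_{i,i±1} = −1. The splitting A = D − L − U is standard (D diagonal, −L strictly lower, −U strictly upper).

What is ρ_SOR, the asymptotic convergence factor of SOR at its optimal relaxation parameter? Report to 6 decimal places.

½·tridiag(1,0,1) at n=20: λ_k = cos(kπ/21); max |λ| at k=1 ⇒ ρ_J = cos(π/21) ≈ 0.988831.
1 − cos²(π/21) = sin²(π/21) ⇒ √(1−ρ_J²) = sin(π/21) = 0.1490423.
ω* = 2/(1 + 0.1490423) = 2/1.1490423 = 1.740580.
[ρ_SOR] ω* − 1 = 0.740580.

ρ_SOR = 0.740580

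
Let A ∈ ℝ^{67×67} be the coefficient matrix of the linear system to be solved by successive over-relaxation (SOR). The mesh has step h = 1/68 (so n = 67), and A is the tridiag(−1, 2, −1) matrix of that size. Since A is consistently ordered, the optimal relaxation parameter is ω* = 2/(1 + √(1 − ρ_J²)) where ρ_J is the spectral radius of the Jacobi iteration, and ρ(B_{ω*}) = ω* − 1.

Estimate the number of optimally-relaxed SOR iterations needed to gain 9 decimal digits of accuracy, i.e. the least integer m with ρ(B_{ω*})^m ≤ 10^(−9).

B_J for the 67×67 system has eigenvalues cos(kπ/68); ρ_J = cos(π/68) = 0.9989330.
root = sin(π/68) = 0.0461835  (since 1−cos² = sin²).
ω* = 2 / (1 + 0.0461835) = 2 / 1.0461835 ≈ 1.9117105.
and ρ(B_{ω*}) = 1.9117105 − 1 = 0.9117105.
(0.9117105)^m ≤ 10^{−9}  ⇒  m·ln(0.9117105) ≤ −9·ln10  ⇒  m ≥ 224.199  ⇒  m = 225

m = 225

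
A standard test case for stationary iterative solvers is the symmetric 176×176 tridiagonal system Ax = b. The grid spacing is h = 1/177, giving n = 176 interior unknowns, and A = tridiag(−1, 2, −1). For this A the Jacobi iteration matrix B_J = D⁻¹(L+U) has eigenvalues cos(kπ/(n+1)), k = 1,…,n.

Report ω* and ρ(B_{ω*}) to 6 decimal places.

ω* = 1.965123, ρ_SOR = 0.965123

n=176: λ(B_J) = 1 − λ(A)/2 = cos(kπ/177); k=1 gives ρ_J = 0.999842.
root = sin(π/177) = 0.0177482  (since 1−cos² = sin²).
Young: ω* = 2/(1+√(1−ρ_J²)) = 2/(1+0.0177482) = 2/1.0177482 = 1.965123.
Hence ρ(B_{ω*}) = 1.965123 − 1 = 0.965123.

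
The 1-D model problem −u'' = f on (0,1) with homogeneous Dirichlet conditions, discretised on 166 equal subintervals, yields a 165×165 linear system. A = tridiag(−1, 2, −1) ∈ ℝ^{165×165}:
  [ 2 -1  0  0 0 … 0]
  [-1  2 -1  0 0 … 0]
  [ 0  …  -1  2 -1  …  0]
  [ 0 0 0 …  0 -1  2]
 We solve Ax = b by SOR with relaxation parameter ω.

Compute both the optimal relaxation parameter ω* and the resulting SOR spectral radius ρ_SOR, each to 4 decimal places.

ρ_J = max_k |cos(kπ/166)| = cos(π/166) = 0.9998
√(1−ρ_J²) = |sin(π/166)| = 0.01892
Then 2/(1+√(1−ρ_J²)) = 2/(1+0.01892); ω* = 2/1.01892 = 1.9629.
ρ_SOR = ω* − 1 ≈ 0.9629.

ω* = 1.9629, ρ_SOR = 0.9629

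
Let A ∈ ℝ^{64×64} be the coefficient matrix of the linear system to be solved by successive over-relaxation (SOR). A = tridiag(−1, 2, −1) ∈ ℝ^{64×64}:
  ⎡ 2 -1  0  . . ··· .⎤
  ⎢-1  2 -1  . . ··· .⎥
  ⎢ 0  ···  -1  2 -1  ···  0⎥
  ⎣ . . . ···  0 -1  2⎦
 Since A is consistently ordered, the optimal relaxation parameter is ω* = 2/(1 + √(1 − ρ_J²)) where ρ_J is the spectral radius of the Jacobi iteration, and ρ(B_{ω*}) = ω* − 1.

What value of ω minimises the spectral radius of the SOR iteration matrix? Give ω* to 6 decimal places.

[ρ_J] n=64: ρ(B_J) = cos(π/(n+1)) = cos(π/65) = 0.998832.
√(1 − cos²(π/65)) = sin(π/65) ≈ 0.0483134.
Young: ω* = 2/(1+√(1−ρ_J²)) = 2/(1+0.0483134) = 2/1.0483134 = 1.907826.
ρ_SOR = ω* − 1 = 1.907826 − 1 = 0.907826.

ω* = 1.907826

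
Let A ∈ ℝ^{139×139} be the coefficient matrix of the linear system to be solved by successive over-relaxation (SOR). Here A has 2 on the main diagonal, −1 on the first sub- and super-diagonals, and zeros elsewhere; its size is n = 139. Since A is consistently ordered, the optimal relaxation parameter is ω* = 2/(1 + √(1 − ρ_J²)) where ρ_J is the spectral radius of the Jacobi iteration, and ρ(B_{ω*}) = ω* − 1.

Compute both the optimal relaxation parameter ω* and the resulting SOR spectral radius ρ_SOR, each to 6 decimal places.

ρ_J = max_k |cos(kπ/140)| = cos(π/140) = 0.999748
root = sin(π/140) = 0.0224381  (since 1−cos² = sin²).
So ω* = 2/1.0224381 = 1.956109 (Young).
ρ_SOR = ω* − 1 ≈ 0.956109.

ω* = 1.956109, ρ_SOR = 0.956109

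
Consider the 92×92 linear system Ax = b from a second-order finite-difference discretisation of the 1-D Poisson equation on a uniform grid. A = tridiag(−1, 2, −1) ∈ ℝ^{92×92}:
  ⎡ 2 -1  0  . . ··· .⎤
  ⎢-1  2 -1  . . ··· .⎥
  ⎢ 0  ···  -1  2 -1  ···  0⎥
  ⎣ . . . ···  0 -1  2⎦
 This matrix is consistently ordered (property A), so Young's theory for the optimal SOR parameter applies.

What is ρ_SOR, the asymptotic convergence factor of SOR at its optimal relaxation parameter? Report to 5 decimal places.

spectrum of D⁻¹(L+U) = {cos(kπ/93) : 1≤k≤92}; ρ_J = cos(π/93) = 0.99943.
√(1 − cos²(π/93)) = sin(π/93) ≈ 0.033774.
ω* = 2/(1+0.033774) = 1.93466
ρ_SOR = ω* − 1 ≈ 0.93466.

ρ_SOR = 0.93466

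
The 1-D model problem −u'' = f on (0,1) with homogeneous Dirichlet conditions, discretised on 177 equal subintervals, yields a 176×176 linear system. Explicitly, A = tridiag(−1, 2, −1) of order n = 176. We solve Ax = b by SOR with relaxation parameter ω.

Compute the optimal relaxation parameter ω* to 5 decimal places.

B_J for the 176×176 system has eigenvalues cos(kπ/177); ρ_J = cos(π/177) = 0.99984.
√(1−ρ_J²) = |sin(π/177)| = 0.017748
Then 2/(1+√(1−ρ_J²)) = 2/(1+0.017748); ω* = 2/1.017748 = 1.96512.
and ρ(B_{ω*}) = 1.96512 − 1 = 0.96512.

ω* = 1.96512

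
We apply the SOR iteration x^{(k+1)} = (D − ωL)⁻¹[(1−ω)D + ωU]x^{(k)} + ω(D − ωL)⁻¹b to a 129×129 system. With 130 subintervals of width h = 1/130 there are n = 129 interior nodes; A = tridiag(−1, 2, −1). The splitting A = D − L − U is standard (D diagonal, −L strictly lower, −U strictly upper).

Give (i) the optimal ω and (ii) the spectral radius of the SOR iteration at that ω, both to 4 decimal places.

n=129: λ(B_J) = 1 − λ(A)/2 = cos(kπ/130); k=1 gives ρ_J = 0.9997.
√(1 − cos²(π/130)) = sin(π/130) ≈ 0.02416.
ω* = 2/(1+0.02416) = 1.9528
[ρ_SOR] ω* − 1 = 0.9528.

ω* = 1.9528, ρ_SOR = 0.9528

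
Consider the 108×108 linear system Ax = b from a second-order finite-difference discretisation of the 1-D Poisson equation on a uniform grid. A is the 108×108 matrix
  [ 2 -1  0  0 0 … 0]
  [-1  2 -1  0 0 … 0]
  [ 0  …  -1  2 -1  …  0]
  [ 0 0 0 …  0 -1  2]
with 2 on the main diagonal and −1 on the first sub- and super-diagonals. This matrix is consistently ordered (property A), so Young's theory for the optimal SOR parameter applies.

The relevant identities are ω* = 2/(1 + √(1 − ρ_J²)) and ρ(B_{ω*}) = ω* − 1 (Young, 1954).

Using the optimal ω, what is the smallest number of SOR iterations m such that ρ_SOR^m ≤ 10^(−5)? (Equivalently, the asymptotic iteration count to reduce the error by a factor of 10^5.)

[ρ_J] n=108: ρ(B_J) = cos(π/(n+1)) = cos(π/109) = 0.9995847.
√(1−ρ_J²) = |sin(π/109)| = 0.0288180
So ω* = 2/1.0288180 = 1.9439784 (Young).
At ω = 1.9439784 every |λ(B_ω)| = ω−1, so ρ_SOR = 0.9439784.
For 5 digits: m = 5·ln10 / (−ln 0.9439784) = 11.5129/0.057652 = 199.696; round up → m = 200.

m = 200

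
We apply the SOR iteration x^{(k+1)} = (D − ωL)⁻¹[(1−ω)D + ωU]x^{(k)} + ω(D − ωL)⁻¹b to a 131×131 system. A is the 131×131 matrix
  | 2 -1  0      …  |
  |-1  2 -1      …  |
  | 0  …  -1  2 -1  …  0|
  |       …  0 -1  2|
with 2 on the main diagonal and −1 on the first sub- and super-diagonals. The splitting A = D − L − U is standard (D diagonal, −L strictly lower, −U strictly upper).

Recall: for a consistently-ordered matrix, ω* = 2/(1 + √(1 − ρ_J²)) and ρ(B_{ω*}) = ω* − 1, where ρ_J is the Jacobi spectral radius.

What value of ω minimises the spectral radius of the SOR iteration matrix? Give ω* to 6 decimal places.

ω* = 1.953511

spectrum of D⁻¹(L+U) = {cos(kπ/132) : 1≤k≤131}; ρ_J = cos(π/132) = 0.999717.
1 − cos²(π/132) = sin²(π/132) ⇒ √(1−ρ_J²) = sin(π/132) = 0.0237977.
Young: ω* = 2/(1+√(1−ρ_J²)) = 2/(1+0.0237977) = 2/1.0237977 = 1.953511.
At ω = 1.953511 every |λ(B_ω)| = ω−1, so ρ_SOR = 0.953511.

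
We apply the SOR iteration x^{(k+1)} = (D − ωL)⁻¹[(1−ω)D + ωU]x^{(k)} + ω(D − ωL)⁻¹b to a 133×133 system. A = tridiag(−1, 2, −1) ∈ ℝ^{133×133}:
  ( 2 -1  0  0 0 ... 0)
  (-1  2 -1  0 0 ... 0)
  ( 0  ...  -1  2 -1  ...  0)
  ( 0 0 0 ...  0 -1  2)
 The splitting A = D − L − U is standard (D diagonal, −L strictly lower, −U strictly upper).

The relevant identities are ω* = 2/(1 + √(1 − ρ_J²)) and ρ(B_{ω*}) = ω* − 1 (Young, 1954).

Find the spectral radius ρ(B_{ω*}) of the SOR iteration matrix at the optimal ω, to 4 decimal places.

ρ_SOR = 0.9542

[ρ_J] n=133: ρ(B_J) = cos(π/(n+1)) = cos(π/134) = 0.9997.
√(1−ρ_J²) = |sin(π/134)| = 0.02344
So ω* = 2/1.02344 = 1.9542 (Young).
and ρ(B_{ω*}) = 1.9542 − 1 = 0.9542.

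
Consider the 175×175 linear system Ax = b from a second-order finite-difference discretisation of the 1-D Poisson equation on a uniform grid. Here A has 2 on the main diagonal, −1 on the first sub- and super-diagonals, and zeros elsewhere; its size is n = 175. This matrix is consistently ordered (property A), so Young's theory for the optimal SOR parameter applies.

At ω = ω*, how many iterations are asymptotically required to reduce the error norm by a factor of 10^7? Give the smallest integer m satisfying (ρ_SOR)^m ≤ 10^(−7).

m = 452

½·tridiag(1,0,1) at n=175: λ_k = cos(kπ/176); max |λ| at k=1 ⇒ ρ_J = cos(π/176) ≈ 0.9998407.
root = sin(π/176) = 0.0178490  (since 1−cos² = sin²).
ω* = 2/(1 + 0.0178490) = 2/1.0178490 = 1.9649280.
[ρ_SOR] ω* − 1 = 0.9649280.
(0.9649280)^m ≤ 10^{−7}  ⇒  m·ln(0.9649280) ≤ −7·ln10  ⇒  m ≥ 451.465  ⇒  m = 452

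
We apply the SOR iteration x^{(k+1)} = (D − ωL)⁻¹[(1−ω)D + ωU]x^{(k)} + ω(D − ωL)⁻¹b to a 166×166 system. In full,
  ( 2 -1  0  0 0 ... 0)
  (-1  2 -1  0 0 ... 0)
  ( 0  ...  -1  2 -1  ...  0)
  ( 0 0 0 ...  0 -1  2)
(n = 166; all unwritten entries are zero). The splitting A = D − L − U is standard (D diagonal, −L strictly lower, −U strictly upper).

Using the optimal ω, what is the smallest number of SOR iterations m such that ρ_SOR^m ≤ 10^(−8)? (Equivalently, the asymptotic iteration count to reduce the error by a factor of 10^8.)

With n=166, ρ(Jacobi) = cos(π/167) = 0.9998231.
√(1−ρ_J²) simplifies to sin(π/167) = 0.0188108.
Then 2/(1+√(1−ρ_J²)) = 2/(1+0.0188108); ω* = 2/1.0188108 = 1.9630730.
Hence ρ(B_{ω*}) = 1.9630730 − 1 = 0.9630730.
(0.9630730)^m ≤ 10^{−8}  ⇒  m·ln(0.9630730) ≤ −8·ln10  ⇒  m ≥ 489.572  ⇒  m = 490

m = 490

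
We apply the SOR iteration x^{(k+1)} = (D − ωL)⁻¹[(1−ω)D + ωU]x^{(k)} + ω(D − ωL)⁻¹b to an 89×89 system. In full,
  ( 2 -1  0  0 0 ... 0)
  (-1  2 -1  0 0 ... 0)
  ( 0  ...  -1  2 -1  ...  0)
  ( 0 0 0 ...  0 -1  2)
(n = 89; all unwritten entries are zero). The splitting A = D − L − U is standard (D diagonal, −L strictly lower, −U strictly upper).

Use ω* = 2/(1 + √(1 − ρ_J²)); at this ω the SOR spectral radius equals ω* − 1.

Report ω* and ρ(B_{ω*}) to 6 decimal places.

ω* = 1.932555, ρ_SOR = 0.932555

spectrum of D⁻¹(L+U) = {cos(kπ/90) : 1≤k≤89}; ρ_J = cos(π/90) = 0.999391.
root = sin(π/90) = 0.0348995  (since 1−cos² = sin²).
So ω* = 2/1.0348995 = 1.932555 (Young).
ρ(B_{ω*}) = ω*−1 = 0.932555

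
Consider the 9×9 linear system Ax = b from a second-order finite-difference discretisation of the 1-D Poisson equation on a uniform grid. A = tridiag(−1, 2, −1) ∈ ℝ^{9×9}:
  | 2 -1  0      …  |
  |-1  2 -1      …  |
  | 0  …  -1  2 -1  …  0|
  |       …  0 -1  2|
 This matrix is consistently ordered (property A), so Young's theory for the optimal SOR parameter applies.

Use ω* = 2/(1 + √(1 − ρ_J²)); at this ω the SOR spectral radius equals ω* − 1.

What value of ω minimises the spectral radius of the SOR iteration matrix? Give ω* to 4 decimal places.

With n=9, ρ(Jacobi) = cos(π/10) = 0.9511.
√(1−ρ_J²) simplifies to sin(π/10) = 0.30902.
Young: ω* = 2/(1+√(1−ρ_J²)) = 2/(1+0.30902) = 2/1.30902 = 1.5279.
ρ_SOR = ω* − 1 = 1.5279 − 1 = 0.5279.

ω* = 1.5279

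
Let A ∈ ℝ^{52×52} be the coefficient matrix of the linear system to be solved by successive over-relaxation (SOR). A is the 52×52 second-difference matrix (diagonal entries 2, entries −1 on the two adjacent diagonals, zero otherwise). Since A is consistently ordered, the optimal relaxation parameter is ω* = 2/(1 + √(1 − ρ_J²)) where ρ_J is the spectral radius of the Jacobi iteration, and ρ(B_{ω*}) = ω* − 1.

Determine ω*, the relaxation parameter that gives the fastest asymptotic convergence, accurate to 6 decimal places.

ω* = 1.888145

B_J for the 52×52 system has eigenvalues cos(kπ/53); ρ_J = cos(π/53) = 0.998244.
1 − cos²(π/53) = sin²(π/53) ⇒ √(1−ρ_J²) = sin(π/53) = 0.0592406.
ω* = 2/(1 + 0.0592406) = 2/1.0592406 = 1.888145.
ρ_SOR = ω* − 1 ≈ 0.888145.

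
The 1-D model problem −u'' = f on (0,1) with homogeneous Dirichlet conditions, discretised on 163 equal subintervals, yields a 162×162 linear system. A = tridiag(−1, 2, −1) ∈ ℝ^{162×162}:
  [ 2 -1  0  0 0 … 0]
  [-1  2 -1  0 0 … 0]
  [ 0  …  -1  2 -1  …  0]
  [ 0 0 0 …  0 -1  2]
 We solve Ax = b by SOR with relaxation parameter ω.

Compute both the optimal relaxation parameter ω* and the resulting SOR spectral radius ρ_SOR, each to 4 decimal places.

ω* = 1.9622, ρ_SOR = 0.9622

With n=162, ρ(Jacobi) = cos(π/163) = 0.9998.
√(1−ρ_J²) simplifies to sin(π/163) = 0.01927.
ω* = 2 / (1 + 0.01927) = 2 / 1.01927 ≈ 1.9622.
ρ_SOR = ω* − 1 = 1.9622 − 1 = 0.9622.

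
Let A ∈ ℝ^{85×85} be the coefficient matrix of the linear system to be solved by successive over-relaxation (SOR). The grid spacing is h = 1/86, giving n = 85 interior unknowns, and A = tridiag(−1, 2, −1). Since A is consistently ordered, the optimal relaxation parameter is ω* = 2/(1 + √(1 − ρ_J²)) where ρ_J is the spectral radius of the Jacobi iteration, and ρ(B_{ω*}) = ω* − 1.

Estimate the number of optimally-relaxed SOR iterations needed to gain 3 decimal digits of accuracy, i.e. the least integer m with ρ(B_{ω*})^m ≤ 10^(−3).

m = 95

[ρ_J] n=85: ρ(B_J) = cos(π/(n+1)) = cos(π/86) = 0.9993328.
√(1−ρ_J²) simplifies to sin(π/86) = 0.0365220.
So ω* = 2/1.0365220 = 1.9295297 (Young).
[ρ_SOR] ω* − 1 = 0.9295297.
For 3 digits: m = 3·ln10 / (−ln 0.9295297) = 6.90776/0.0730765 = 94.528; round up → m = 95.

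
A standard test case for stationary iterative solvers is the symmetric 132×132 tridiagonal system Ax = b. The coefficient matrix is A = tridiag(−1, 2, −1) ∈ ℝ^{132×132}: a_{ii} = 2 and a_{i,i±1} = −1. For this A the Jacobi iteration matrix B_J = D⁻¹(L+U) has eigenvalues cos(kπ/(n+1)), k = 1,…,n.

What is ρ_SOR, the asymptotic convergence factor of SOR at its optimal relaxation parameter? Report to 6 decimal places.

With n=132, ρ(Jacobi) = cos(π/133) = 0.999721.
√(1−ρ_J²) = |sin(π/133)| = 0.0236188
Young: ω* = 2/(1+√(1−ρ_J²)) = 2/(1+0.0236188) = 2/1.0236188 = 1.953852.
ρ(B_{ω*}) = ω*−1 = 0.953852

ρ_SOR = 0.953852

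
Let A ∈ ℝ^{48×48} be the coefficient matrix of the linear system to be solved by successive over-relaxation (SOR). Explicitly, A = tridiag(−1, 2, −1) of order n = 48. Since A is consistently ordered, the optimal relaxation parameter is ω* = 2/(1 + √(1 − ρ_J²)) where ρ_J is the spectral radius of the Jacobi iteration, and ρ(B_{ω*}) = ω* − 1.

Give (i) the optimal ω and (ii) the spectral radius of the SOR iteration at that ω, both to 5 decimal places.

ρ_J = max_k |cos(kπ/49)| = cos(π/49) = 0.99795
root = sin(π/49) = 0.064070  (since 1−cos² = sin²).
ω* = 2/(1 + 0.064070) = 2/1.064070 = 1.87958.
Hence ρ(B_{ω*}) = 1.87958 − 1 = 0.87958.

ω* = 1.87958, ρ_SOR = 0.87958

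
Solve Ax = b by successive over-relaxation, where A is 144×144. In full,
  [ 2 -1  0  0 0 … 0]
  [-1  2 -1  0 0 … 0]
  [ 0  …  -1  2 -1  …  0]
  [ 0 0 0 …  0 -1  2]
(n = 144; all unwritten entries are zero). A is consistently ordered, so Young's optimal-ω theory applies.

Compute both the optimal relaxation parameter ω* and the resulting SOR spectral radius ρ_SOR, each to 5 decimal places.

B_J for the 144×144 system has eigenvalues cos(kπ/145); ρ_J = cos(π/145) = 0.99977.
√(1 − cos²(π/145)) = sin(π/145) ≈ 0.021664.
ω* = 2/(1+0.021664) = 1.95759
[ρ_SOR] ω* − 1 = 0.95759.

ω* = 1.95759, ρ_SOR = 0.95759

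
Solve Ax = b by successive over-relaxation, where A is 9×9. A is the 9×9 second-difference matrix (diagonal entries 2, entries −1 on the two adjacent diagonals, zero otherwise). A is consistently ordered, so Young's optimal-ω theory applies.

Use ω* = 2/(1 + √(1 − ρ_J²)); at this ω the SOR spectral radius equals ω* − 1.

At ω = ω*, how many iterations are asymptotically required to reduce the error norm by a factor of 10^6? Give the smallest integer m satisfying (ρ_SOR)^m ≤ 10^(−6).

m = 22

½·tridiag(1,0,1) at n=9: λ_k = cos(kπ/10); max |λ| at k=1 ⇒ ρ_J = cos(π/10) ≈ 0.9510565.
√(1 − cos²(π/10)) = sin(π/10) ≈ 0.3090170.
Young: ω* = 2/(1+√(1−ρ_J²)) = 2/(1+0.3090170) = 2/1.3090170 = 1.5278640.
ρ(B_{ω*}) = ω*−1 = 0.5278640
m ≥ 6·ln10 / (−ln 0.5278640) = 21.623; smallest integer m = 22.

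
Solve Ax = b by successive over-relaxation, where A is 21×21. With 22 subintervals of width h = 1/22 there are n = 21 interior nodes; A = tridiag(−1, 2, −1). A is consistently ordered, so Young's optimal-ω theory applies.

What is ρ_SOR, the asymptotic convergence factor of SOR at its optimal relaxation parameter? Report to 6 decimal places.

[ρ_J] n=21: ρ(B_J) = cos(π/(n+1)) = cos(π/22) = 0.989821.
root = sin(π/22) = 0.1423148  (since 1−cos² = sin²).
Young: ω* = 2/(1+√(1−ρ_J²)) = 2/(1+0.1423148) = 2/1.1423148 = 1.750831.
ρ_SOR = ω* − 1 = 1.750831 − 1 = 0.750831.

ρ_SOR = 0.750831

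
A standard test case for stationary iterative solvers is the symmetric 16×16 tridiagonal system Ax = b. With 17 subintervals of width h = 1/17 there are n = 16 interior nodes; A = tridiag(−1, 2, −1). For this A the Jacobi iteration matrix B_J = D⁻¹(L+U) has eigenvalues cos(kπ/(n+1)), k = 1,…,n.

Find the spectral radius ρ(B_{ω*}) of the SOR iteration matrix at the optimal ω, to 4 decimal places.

n=16: λ(B_J) = 1 − λ(A)/2 = cos(kπ/17); k=1 gives ρ_J = 0.9830.
√(1−ρ_J²) simplifies to sin(π/17) = 0.18375.
So ω* = 2/1.18375 = 1.6895 (Young).
[ρ_SOR] ω* − 1 = 0.6895.

ρ_SOR = 0.6895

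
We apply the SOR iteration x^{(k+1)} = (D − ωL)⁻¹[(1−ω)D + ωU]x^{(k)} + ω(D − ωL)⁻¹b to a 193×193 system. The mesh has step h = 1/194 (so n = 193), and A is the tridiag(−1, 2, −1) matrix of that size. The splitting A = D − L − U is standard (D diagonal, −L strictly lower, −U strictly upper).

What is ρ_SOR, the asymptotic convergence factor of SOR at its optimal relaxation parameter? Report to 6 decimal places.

n=193: λ(B_J) = 1 − λ(A)/2 = cos(kπ/194); k=1 gives ρ_J = 0.999869.
root = sin(π/194) = 0.0161931  (since 1−cos² = sin²).
Young: ω* = 2/(1+√(1−ρ_J²)) = 2/(1+0.0161931) = 2/1.0161931 = 1.968130.
Hence ρ(B_{ω*}) = 1.968130 − 1 = 0.968130.

ρ_SOR = 0.968130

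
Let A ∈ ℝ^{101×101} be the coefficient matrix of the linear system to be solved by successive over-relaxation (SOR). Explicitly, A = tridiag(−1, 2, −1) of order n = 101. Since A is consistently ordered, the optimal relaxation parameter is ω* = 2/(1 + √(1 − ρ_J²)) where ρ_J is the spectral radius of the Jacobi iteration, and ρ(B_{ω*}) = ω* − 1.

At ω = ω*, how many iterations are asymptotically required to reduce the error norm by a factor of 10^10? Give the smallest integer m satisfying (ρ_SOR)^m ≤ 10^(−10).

m = 374

With n=101, ρ(Jacobi) = cos(π/102) = 0.9995257.
√(1−ρ_J²) = |sin(π/102)| = 0.0307951
Young: ω* = 2/(1+√(1−ρ_J²)) = 2/(1+0.0307951) = 2/1.0307951 = 1.9402498.
At ω = 1.9402498 every |λ(B_ω)| = ω−1, so ρ_SOR = 0.9402498.
Need (0.9402498)^m ≤ 10^(−10): m ≥ 10·ln10/|ln 0.9402498| = 23.0259/0.0616097 = 373.738 ⇒ m = 374.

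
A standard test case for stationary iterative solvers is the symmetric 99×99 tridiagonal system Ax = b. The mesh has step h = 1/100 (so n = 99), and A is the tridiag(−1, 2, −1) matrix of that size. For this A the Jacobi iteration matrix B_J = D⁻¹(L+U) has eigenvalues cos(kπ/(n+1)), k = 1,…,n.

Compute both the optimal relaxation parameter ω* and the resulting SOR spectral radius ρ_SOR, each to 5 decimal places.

spectrum of D⁻¹(L+U) = {cos(kπ/100) : 1≤k≤99}; ρ_J = cos(π/100) = 0.99951.
root = sin(π/100) = 0.031411  (since 1−cos² = sin²).
So ω* = 2/1.031411 = 1.93909 (Young).
At ω = 1.93909 every |λ(B_ω)| = ω−1, so ρ_SOR = 0.93909.

ω* = 1.93909, ρ_SOR = 0.93909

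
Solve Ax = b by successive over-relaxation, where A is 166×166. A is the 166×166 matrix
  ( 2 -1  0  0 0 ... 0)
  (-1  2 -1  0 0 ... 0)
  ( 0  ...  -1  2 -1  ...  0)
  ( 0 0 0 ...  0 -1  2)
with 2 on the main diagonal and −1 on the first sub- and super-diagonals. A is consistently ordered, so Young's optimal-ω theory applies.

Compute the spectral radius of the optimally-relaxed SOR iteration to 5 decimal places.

ρ_SOR = 0.96307

ρ_J = max_k |cos(kπ/167)| = cos(π/167) = 0.99982
√(1−ρ_J²) = |sin(π/167)| = 0.018811
ω* = 2 / (1 + 0.018811) = 2 / 1.018811 ≈ 1.96307.
At ω = 1.96307 every |λ(B_ω)| = ω−1, so ρ_SOR = 0.96307.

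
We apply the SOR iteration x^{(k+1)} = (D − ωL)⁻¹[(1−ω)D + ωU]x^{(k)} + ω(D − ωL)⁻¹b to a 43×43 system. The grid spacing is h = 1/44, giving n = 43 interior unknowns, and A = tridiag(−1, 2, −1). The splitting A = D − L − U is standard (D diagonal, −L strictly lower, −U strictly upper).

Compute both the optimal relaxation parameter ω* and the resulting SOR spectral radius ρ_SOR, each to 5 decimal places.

½·tridiag(1,0,1) at n=43: λ_k = cos(kπ/44); max |λ| at k=1 ⇒ ρ_J = cos(π/44) ≈ 0.99745.
√(1−ρ_J²) = |sin(π/44)| = 0.071339
So ω* = 2/1.071339 = 1.86682 (Young).
ρ(B_{ω*}) = ω*−1 = 0.86682

ω* = 1.86682, ρ_SOR = 0.86682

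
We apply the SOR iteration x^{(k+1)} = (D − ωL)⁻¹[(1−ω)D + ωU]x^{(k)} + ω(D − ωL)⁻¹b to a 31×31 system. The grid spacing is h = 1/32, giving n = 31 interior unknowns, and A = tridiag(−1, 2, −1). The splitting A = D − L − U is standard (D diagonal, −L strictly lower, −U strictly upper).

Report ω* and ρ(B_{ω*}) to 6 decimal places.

ω* = 1.821465, ρ_SOR = 0.821465

B_J for the 31×31 system has eigenvalues cos(kπ/32); ρ_J = cos(π/32) = 0.995185.
√(1 − cos²(π/32)) = sin(π/32) ≈ 0.0980171.
Young: ω* = 2/(1+√(1−ρ_J²)) = 2/(1+0.0980171) = 2/1.0980171 = 1.821465.
ρ_SOR = ω* − 1 ≈ 0.821465.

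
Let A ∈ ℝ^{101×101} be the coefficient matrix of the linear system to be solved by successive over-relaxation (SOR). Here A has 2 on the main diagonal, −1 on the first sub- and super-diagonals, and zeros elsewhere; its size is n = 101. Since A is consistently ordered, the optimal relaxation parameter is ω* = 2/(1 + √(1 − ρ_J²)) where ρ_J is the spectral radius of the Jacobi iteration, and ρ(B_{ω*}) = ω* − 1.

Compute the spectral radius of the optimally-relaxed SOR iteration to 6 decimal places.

ρ_SOR = 0.940250

With n=101, ρ(Jacobi) = cos(π/102) = 0.999526.
√(1−ρ_J²) simplifies to sin(π/102) = 0.0307951.
Young: ω* = 2/(1+√(1−ρ_J²)) = 2/(1+0.0307951) = 2/1.0307951 = 1.940250.
At ω = 1.940250 every |λ(B_ω)| = ω−1, so ρ_SOR = 0.940250.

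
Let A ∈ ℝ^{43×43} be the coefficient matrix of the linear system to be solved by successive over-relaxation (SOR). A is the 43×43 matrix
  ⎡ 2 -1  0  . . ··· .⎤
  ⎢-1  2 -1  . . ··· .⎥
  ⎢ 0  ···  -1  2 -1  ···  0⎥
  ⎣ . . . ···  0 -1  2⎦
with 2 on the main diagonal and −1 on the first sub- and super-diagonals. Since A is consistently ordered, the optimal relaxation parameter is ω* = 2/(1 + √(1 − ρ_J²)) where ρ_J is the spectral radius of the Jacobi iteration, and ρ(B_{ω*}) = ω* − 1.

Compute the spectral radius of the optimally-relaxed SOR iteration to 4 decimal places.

ρ_J = max_k |cos(kπ/44)| = cos(π/44) = 0.9975
√(1−ρ_J²) simplifies to sin(π/44) = 0.07134.
Young: ω* = 2/(1+√(1−ρ_J²)) = 2/(1+0.07134) = 2/1.07134 = 1.8668.
[ρ_SOR] ω* − 1 = 0.8668.

ρ_SOR = 0.8668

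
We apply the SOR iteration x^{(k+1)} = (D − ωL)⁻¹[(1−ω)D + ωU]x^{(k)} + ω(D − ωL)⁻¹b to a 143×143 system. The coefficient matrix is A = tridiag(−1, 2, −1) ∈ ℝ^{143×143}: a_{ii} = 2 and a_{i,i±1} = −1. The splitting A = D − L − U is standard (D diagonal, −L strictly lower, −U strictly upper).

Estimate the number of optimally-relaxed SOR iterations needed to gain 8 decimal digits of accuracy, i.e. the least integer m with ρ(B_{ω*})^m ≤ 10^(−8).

n=143: λ(B_J) = 1 − λ(A)/2 = cos(kπ/144); k=1 gives ρ_J = 0.9997620.
1 − cos²(π/144) = sin²(π/144) ⇒ √(1−ρ_J²) = sin(π/144) = 0.0218149.
[ω*] 2 ÷ (1 + 0.0218149) = 2 ÷ 1.0218149 = 1.9573017.
[ρ_SOR] ω* − 1 = 0.9573017.
8·ln10 = 18.4207; −ln(0.9573017) = 0.0436367; m = ⌈18.4207/0.0436367⌉ = ⌈422.138⌉ = 423.

m = 423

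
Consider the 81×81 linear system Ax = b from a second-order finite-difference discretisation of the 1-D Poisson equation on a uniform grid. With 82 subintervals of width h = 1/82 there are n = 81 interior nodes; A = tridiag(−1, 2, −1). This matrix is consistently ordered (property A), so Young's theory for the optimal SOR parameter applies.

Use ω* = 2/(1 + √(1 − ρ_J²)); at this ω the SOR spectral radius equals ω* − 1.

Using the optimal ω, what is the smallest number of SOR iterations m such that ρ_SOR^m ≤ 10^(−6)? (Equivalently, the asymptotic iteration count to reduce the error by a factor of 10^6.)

m = 181

spectrum of D⁻¹(L+U) = {cos(kπ/82) : 1≤k≤81}; ρ_J = cos(π/82) = 0.9992662.
root = sin(π/82) = 0.0383027  (since 1−cos² = sin²).
ω* = 2 / (1 + 0.0383027) = 2 / 1.0383027 ≈ 1.9262206.
ρ(B_{ω*}) = ω*−1 = 0.9262206
For 6 digits: m = 6·ln10 / (−ln 0.9262206) = 13.8155/0.0766428 = 180.258; round up → m = 181.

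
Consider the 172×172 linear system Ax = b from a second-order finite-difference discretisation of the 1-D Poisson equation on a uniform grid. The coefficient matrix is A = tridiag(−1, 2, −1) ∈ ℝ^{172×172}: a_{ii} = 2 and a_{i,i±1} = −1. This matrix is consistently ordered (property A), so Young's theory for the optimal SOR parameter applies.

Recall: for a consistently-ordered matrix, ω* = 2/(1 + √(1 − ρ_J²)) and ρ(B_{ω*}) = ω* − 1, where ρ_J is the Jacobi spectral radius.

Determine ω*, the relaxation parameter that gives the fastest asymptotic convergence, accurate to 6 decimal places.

ω* = 1.964331

spectrum of D⁻¹(L+U) = {cos(kπ/173) : 1≤k≤172}; ρ_J = cos(π/173) = 0.999835.
√(1−ρ_J²) = |sin(π/173)| = 0.0181585
ω* = 2/(1 + 0.0181585) = 2/1.0181585 = 1.964331.
ρ(B_{ω*}) = ω*−1 = 0.964331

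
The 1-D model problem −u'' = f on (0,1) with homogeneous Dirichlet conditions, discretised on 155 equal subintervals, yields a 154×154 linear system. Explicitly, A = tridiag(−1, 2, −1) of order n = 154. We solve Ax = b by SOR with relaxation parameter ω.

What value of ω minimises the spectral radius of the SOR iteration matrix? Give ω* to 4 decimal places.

ω* = 1.9603

B_J for the 154×154 system has eigenvalues cos(kπ/155); ρ_J = cos(π/155) = 0.9998.
√(1−ρ_J²) = |sin(π/155)| = 0.02027
ω* = 2/(1 + 0.02027) = 2/1.02027 = 1.9603.
ρ(B_{ω*}) = ω*−1 = 0.9603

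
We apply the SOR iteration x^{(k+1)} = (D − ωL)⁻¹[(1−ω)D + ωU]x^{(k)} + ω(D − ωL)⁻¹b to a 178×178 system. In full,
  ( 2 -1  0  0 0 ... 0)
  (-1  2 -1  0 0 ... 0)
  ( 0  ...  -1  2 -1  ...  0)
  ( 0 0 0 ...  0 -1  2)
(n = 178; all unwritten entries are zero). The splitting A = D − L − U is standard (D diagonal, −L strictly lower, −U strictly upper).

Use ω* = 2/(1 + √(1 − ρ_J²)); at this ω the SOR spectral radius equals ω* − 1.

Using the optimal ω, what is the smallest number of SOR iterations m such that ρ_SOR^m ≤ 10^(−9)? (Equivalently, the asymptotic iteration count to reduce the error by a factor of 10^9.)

½·tridiag(1,0,1) at n=178: λ_k = cos(kπ/179); max |λ| at k=1 ⇒ ρ_J = cos(π/179) ≈ 0.9998460.
√(1−ρ_J²) = |sin(π/179)| = 0.0175499
ω* = 2/(1+0.0175499) = 1.9655056
ρ(B_{ω*}) = ω*−1 = 0.9655056
9·ln10 = 20.7233; −ln(0.9655056) = 0.0351034; m = ⌈20.7233/0.0351034⌉ = ⌈590.350⌉ = 591.

m = 591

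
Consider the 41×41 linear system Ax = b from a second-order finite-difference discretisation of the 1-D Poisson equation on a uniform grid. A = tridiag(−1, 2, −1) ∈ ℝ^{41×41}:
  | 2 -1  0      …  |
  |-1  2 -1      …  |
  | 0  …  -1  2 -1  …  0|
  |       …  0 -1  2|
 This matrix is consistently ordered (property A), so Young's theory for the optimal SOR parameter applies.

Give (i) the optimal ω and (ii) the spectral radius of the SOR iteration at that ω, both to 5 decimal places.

ρ_J = max_k |cos(kπ/42)| = cos(π/42) = 0.99720
√(1−ρ_J²) simplifies to sin(π/42) = 0.074730.
Young: ω* = 2/(1+√(1−ρ_J²)) = 2/(1+0.074730) = 2/1.074730 = 1.86093.
[ρ_SOR] ω* − 1 = 0.86093.

ω* = 1.86093, ρ_SOR = 0.86093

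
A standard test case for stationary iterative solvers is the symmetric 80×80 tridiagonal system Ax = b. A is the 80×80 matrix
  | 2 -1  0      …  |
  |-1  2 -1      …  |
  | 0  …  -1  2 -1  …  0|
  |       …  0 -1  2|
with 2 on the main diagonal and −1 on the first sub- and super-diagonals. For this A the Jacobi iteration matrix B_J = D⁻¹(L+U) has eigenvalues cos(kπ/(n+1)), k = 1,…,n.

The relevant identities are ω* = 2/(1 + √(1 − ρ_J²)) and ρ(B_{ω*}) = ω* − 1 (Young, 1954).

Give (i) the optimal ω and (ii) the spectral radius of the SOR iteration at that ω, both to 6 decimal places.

ω* = 1.925344, ρ_SOR = 0.925344

B_J for the 80×80 system has eigenvalues cos(kπ/81); ρ_J = cos(π/81) = 0.999248.
√(1−ρ_J²) = |sin(π/81)| = 0.0387754
[ω*] 2 ÷ (1 + 0.0387754) = 2 ÷ 1.0387754 = 1.925344.
and ρ(B_{ω*}) = 1.925344 − 1 = 0.925344.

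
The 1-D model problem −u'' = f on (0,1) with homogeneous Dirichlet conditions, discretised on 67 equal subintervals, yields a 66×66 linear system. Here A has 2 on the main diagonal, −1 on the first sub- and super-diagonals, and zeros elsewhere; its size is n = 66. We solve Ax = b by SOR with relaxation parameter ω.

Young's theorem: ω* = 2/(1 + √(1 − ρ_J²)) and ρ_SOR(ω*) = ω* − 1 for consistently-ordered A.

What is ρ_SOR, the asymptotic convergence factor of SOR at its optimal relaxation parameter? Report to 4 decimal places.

B_J for the 66×66 system has eigenvalues cos(kπ/67); ρ_J = cos(π/67) = 0.9989.
√(1−ρ_J²) simplifies to sin(π/67) = 0.04687.
[ω*] 2 ÷ (1 + 0.04687) = 2 ÷ 1.04687 = 1.9105.
ρ_SOR = ω* − 1 = 1.9105 − 1 = 0.9105.

ρ_SOR = 0.9105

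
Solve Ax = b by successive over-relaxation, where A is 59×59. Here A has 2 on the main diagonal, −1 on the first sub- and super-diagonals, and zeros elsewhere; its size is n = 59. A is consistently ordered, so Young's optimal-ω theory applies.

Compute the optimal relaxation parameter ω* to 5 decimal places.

ω* = 1.90053

spectrum of D⁻¹(L+U) = {cos(kπ/60) : 1≤k≤59}; ρ_J = cos(π/60) = 0.99863.
√(1−ρ_J²) simplifies to sin(π/60) = 0.052336.
So ω* = 2/1.052336 = 1.90053 (Young).
ρ(B_{ω*}) = ω*−1 = 0.90053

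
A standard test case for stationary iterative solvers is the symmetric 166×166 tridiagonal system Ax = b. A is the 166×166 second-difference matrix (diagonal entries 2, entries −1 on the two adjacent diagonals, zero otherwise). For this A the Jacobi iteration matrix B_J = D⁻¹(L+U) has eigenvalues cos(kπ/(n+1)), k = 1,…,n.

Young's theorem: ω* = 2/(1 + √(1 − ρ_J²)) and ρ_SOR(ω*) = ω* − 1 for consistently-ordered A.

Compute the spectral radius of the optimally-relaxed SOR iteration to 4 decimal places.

ρ_SOR = 0.9631

B_J for the 166×166 system has eigenvalues cos(kπ/167); ρ_J = cos(π/167) = 0.9998.
√(1−ρ_J²) = |sin(π/167)| = 0.01881
ω* = 2/(1+0.01881) = 1.9631
ρ(B_{ω*}) = ω*−1 = 0.9631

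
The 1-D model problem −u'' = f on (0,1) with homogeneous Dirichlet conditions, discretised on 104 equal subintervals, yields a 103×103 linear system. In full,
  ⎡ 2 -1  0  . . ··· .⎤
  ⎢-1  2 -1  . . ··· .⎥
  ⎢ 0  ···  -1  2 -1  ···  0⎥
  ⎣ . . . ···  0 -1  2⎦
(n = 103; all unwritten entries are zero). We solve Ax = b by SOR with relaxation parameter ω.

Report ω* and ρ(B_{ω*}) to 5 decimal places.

B_J for the 103×103 system has eigenvalues cos(kπ/104); ρ_J = cos(π/104) = 0.99954.
1 − cos²(π/104) = sin²(π/104) ⇒ √(1−ρ_J²) = sin(π/104) = 0.030203.
[ω*] 2 ÷ (1 + 0.030203) = 2 ÷ 1.030203 = 1.94136.
ρ_SOR = ω* − 1 = 1.94136 − 1 = 0.94136.

ω* = 1.94136, ρ_SOR = 0.94136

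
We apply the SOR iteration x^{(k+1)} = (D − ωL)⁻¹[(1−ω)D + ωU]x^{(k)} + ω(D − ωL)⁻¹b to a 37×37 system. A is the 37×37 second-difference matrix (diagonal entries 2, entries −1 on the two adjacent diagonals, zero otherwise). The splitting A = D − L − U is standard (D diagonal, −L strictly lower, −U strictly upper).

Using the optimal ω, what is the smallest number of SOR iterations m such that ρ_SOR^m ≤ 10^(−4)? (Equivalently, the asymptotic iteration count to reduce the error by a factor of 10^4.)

ρ_J = max_k |cos(kπ/38)| = cos(π/38) = 0.9965845
√(1−ρ_J²) = |sin(π/38)| = 0.0825793
ω* = 2/(1 + 0.0825793) = 2/1.0825793 = 1.8474397.
ρ_SOR = ω* − 1 ≈ 0.8474397.
(0.8474397)^m ≤ 10^{−4}  ⇒  m·ln(0.8474397) ≤ −4·ln10  ⇒  m ≥ 55.639  ⇒  m = 56

m = 56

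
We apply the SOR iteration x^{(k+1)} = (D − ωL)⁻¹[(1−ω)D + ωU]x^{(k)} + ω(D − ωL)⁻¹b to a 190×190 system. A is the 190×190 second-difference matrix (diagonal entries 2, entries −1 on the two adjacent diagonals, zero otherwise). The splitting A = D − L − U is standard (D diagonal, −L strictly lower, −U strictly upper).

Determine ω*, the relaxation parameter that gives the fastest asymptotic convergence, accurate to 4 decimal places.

ω* = 1.9676

With n=190, ρ(Jacobi) = cos(π/191) = 0.9999.
√(1−ρ_J²) simplifies to sin(π/191) = 0.01645.
[ω*] 2 ÷ (1 + 0.01645) = 2 ÷ 1.01645 = 1.9676.
ρ_SOR = ω* − 1 ≈ 0.9676.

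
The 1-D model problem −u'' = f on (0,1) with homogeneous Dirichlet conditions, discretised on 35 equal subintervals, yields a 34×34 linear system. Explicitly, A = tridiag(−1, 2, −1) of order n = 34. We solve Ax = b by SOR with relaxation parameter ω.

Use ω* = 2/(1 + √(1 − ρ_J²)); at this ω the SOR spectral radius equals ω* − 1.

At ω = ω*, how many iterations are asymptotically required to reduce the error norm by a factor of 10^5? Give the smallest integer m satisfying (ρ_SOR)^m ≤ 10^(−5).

m = 65

n=34: λ(B_J) = 1 − λ(A)/2 = cos(kπ/35); k=1 gives ρ_J = 0.9959743.
1 − cos²(π/35) = sin²(π/35) ⇒ √(1−ρ_J²) = sin(π/35) = 0.0896393.
[ω*] 2 ÷ (1 + 0.0896393) = 2 ÷ 1.0896393 = 1.8354698.
At ω = 1.8354698 every |λ(B_ω)| = ω−1, so ρ_SOR = 0.8354698.
(0.8354698)^m ≤ 10^{−5}  ⇒  m·ln(0.8354698) ≤ −5·ln10  ⇒  m ≥ 64.046  ⇒  m = 65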